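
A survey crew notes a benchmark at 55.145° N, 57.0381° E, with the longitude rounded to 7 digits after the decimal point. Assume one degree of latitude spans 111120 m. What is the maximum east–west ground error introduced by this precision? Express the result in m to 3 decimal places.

0.003 m

Rounding to 7 decimal places leaves the longitude within ±5e-08° of the true value.
At latitude 55.145° a degree of longitude spans 111120 m × cos 55.145° = 111120 × 0.5715 ≈ 63505.3 m.
East–west error: 5e-08° × 63505.3 m/° ≈ 0.00317526 m.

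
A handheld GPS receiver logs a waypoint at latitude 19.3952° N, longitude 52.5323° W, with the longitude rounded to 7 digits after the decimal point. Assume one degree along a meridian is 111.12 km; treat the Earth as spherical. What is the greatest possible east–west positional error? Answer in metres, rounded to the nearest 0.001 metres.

Rounding to 7 decimal places leaves the longitude within ±5e-08° of the true value.
One degree of longitude at 19.3952° is 111120 × cos 19.3952° ≈ 111120 × 0.9433 = 104814 m.
Maximum E–W displacement: 5e-08 × 104814 = 0.0052407 m.

0.005 metres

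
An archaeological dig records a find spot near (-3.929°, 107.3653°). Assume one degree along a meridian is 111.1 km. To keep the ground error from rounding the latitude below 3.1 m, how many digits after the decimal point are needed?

One degree of latitude covers 111100 m.
With N decimal places the half-ulp bound is 0.5·10⁻ᴺ°, or 0.5·10⁻ᴺ × 111100 m on the ground.
Need 0.5 × 111100 × 10⁻ᴺ ≤ 3.1 → 10⁻ᴺ ≤ 5.581e-05, so N ≥ 4.25.
So 5 decimal places suffice (0.555 m); 4 would allow up to 5.56 m.

5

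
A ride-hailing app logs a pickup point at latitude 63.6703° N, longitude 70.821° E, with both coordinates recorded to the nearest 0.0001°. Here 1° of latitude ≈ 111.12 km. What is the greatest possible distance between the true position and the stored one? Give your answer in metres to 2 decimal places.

6.08 metres

Rounding to 4 decimal places leaves each coordinate within ±5e-05° of the true value.
N–S: 5e-05° × 111120 m/° = 5.556 m.
East–west component at 63.6703°: 5e-05° × 111120 × cos 63.6703° ≈ 5e-05 × 49285.7 ≈ 2.46429 m.
The two errors are perpendicular, so the maximum displacement is √(5.556² + 2.46429²) ≈ 6.07798 m.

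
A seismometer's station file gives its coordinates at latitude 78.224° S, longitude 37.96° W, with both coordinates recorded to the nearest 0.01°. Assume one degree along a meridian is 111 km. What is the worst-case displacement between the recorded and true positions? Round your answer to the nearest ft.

Rounding to 2 decimal places leaves each coordinate within ±0.005° of the true value.
North–south component: 0.005° × 111000 = 555 m.
Longitude error → 0.005 × 111000 × cos 78.224° = 0.005 × 111000 × 0.2041 ≈ 113.268 m.
Worst case both components are at the extreme and orthogonal: √(555² + 113.268²) ≈ 566.44 m.
In feet: 566.44 m ÷ 0.3048 ≈ 1858.4 ft.

1858 ft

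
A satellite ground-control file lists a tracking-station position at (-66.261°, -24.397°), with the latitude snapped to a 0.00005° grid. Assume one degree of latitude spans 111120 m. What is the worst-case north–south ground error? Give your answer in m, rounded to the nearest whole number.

3 m

With a 0.00005° grid the true value lies within half a step, ±0.00005°/2 = ±2.5e-05°, of the stored one.
Along the meridian that is 2.5e-05° × 111120 m/° = 2.778 m.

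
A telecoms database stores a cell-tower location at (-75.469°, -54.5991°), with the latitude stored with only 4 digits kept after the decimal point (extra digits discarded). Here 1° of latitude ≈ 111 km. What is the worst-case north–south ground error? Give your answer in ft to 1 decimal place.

Truncating at 4 decimal places can drop up to a full unit in the last place, so the latitude may be off by as much as 0.0001°.
So the N–S error is at most 0.0001 × 111000 = 11.1 m.
Converting: 11.1 m × 3.2808 ft/m ≈ 36.417 ft.

36.4 ft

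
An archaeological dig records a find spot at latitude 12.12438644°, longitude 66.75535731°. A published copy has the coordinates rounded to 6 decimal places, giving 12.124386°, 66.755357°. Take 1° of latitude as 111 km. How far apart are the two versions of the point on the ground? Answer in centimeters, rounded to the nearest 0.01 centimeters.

Δlat = 12.12438644 − 12.124386 = +0.00000044°; Δlon = 66.75535731 − 66.755357 = +0.00000031°.
North–south shift: 0.00000044 × 111000 = 0.04884 m.
E–W at 12.1244°: 0.00000031° × 111000 × cos 12.1244° = 0.00000031 × 111000 × 0.9777 ≈ 0.0336424 m.
Distance: √(0.04884² + 0.0336424²) ≈ 0.0593056 m.
That is 0.0593056 m = 5.9306 cm.

5.93 centimeters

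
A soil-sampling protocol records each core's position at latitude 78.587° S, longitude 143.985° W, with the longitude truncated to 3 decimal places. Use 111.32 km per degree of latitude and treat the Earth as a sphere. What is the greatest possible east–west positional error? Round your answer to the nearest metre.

Truncating at 3 decimal places can drop up to a full unit in the last place, so the longitude may be off by as much as 0.001°.
One degree of longitude at 78.587° is 111320 × cos 78.587° ≈ 111320 × 0.1979 = 22028 m.
So at most 0.001° × 22028 ≈ 22.028 m east–west.

22 metres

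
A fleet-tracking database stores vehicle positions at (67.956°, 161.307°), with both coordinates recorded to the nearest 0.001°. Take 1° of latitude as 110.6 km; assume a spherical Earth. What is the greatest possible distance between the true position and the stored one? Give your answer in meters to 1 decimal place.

Rounding to 3 decimal places leaves each coordinate within ±0.0005° of the true value.
N–S: 0.0005° × 110600 m/° = 55.3 m.
Longitude error → 0.0005 × 110600 × cos 67.956° = 0.0005 × 110600 × 0.3753 ≈ 20.7551 m.
Worst case both components are at the extreme and orthogonal: √(55.3² + 20.7551²) ≈ 59.0666 m.

59.1 meters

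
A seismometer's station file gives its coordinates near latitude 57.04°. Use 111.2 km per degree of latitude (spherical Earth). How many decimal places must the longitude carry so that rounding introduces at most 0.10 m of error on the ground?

At 57.04° one degree of longitude covers 111200 × cos 57.04° ≈ 111200 × 0.5441 ≈ 60498.7 m.
N decimal places → at most half a unit in the last place, 0.5 × 10⁻ᴺ° = 60498.7/2 × 10⁻ᴺ m.
Setting 30249.4 × 10⁻ᴺ ≤ 0.10 gives 10ᴺ ≥ 3.025e+05, i.e. N ≥ 5.48.
So 6 decimal places suffice (0.0302 m); 5 would allow up to 0.302 m.

6 decimal places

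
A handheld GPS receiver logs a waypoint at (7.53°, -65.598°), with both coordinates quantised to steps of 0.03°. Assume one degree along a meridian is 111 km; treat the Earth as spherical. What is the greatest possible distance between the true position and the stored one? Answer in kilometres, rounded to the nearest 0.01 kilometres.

With a 0.03° grid the true value lies within half a step, ±0.03°/2 = ±0.015°, of the stored one.
Latitude error → 0.015 × 111000 = 1665 m along the meridian.
East–west component at 7.53°: 0.015° × 111000 × cos 7.53° ≈ 0.015 × 110043 ≈ 1650.64 m.
Worst case both components are at the extreme and orthogonal: √(1665² + 1650.64²) ≈ 2344.53 m.
That is 2344.53 m = 2.3445 km.

2.34 kilometres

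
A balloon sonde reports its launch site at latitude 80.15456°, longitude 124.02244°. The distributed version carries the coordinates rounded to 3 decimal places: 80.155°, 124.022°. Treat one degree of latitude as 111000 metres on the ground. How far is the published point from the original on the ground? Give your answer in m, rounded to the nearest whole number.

The latitude changed by -0.00044° and the longitude by +0.00044°.
N–S: -0.00044° × 111000 m/° = -48.84 m.
E–W at 80.155°: 0.00044° × 111000 × cos 80.155° = 0.00044 × 111000 × 0.1710 ≈ 8.35083 m.
Hypotenuse of the two orthogonal shifts: √(48.84² + 8.35083²) = 49.5488 m.

50 m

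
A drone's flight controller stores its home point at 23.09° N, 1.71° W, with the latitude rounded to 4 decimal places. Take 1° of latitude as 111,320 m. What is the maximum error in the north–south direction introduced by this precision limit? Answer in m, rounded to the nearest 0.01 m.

Rounding to 4 decimal places leaves the latitude within ±5e-05° of the true value.
North–south distance: 5e-05° × 111320 m/° = 5.566 m.

5.57 m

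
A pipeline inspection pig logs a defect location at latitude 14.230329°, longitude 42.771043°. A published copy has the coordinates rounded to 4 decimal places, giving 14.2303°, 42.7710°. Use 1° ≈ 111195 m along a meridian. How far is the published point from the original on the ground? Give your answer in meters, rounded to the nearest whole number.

Δlat = 14.230329 − 14.2303 = +0.000029°; Δlon = 42.771043 − 42.7710 = +0.000043°.
N–S: 0.000029° × 111195 m/° = 3.22465 m.
E–W at 14.2303°: 0.000043° × 111195 × cos 14.2303° = 0.000043 × 111195 × 0.9693 ≈ 4.63467 m.
Distance: √(3.22465² + 4.63467²) ≈ 5.64611 m.

6 meters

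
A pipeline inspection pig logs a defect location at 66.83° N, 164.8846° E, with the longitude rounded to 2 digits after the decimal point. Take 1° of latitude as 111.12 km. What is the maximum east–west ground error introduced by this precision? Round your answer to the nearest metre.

Rounding to 2 decimal places leaves the longitude within ±0.005° of the true value.
One degree of longitude at 66.83° is 111120 × cos 66.83° ≈ 111120 × 0.3935 = 43721.3 m.
So at most 0.005° × 43721.3 ≈ 218.607 m east–west.

219 metres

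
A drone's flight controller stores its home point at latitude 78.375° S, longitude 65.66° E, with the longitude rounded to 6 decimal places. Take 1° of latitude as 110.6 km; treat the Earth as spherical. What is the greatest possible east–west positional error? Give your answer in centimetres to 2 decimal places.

Rounding to 6 decimal places leaves the longitude within ±5e-07° of the true value.
At latitude 78.375° a degree of longitude spans 110600 m × cos 78.375° = 110600 × 0.2015 ≈ 22286.5 m.
So at most 5e-07° × 22286.5 ≈ 0.0111432 m east–west.
That is 0.0111432 m = 1.1143 cm.

1.11 centimetres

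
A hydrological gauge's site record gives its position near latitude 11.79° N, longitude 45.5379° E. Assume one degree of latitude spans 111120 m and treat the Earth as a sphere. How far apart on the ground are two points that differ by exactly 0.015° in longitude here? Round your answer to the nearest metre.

0.015° of longitude at 11.79° is 0.015 × 111120 × cos 11.79° ≈ 0.015 × 108776 = 1631.64 m.

1632 metres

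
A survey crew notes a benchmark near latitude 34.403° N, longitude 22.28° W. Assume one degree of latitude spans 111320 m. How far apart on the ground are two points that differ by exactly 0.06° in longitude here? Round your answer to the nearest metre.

5511 metres

One degree of longitude here spans 111320 × cos 34.403° = 111320 × 0.8251 ≈ 91848.3 m; 0.06° of that is 5510.9 m.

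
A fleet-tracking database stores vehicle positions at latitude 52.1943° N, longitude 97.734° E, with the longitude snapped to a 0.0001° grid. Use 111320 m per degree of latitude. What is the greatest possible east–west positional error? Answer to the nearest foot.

11 feet

With a 0.0001° grid the true value lies within half a step, ±0.0001°/2 = ±5e-05°, of the stored one.
One degree of longitude at 52.1943° is 111320 × cos 52.1943° ≈ 111320 × 0.6130 = 68237.6 m.
East–west error: 5e-05° × 68237.6 m/° ≈ 3.41188 m.
In feet: 3.41188 m ÷ 0.3048 ≈ 11.194 ft.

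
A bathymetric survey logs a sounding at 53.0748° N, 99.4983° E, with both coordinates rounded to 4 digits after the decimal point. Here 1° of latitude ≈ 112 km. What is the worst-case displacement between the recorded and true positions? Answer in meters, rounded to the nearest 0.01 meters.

6.53 meters

Rounding to 4 decimal places leaves each coordinate within ±5e-05° of the true value.
N–S: 5e-05° × 112000 m/° = 5.6 m.
E–W at 53.0748°: 5e-05° × 112000 × cos 53.0748° = 5e-05 × 112000 × 0.6008 ≈ 3.36432 m.
Worst case both components are at the extreme and orthogonal: √(5.6² + 3.36432²) ≈ 6.53289 m.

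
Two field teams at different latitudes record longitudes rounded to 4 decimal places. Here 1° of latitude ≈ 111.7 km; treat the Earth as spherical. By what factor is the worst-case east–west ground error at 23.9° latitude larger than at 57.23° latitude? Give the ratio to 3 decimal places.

1.689

Rounding to 4 decimal places leaves the longitude within ±5e-05° of the true value.
Error at 23.9° = 5e-05° × 111700 × cos 23.9° ≈ 5.585 × 0.9143 = 5.1061 m.
Error at 57.23° = 5e-05° × 111700 × cos 57.23° ≈ 5.585 × 0.5413 = 3.023 m.
Ratio: 5.1061 / 3.023 = cos 23.9° / cos 57.23° ≈ 1.6891.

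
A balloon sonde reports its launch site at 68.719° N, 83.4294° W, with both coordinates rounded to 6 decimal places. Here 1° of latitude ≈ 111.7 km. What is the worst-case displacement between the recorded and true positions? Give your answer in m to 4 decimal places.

0.0594 m

Rounding to 6 decimal places leaves each coordinate within ±5e-07° of the true value.
North–south component: 5e-07° × 111700 = 0.05585 m.
E–W at 68.719°: 5e-07° × 111700 × cos 68.719° = 5e-07 × 111700 × 0.3629 ≈ 0.0202703 m.
Worst case both components are at the extreme and orthogonal: √(0.05585² + 0.0202703²) ≈ 0.0594147 m.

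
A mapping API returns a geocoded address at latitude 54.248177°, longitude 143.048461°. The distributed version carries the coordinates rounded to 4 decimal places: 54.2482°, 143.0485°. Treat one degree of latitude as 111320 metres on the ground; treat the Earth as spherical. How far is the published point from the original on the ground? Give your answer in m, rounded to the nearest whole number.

Δlat = 54.248177 − 54.2482 = -0.000023°; Δlon = 143.048461 − 143.0485 = -0.000039°.
N–S: -0.000023° × 111320 m/° = -2.56036 m.
E–W at 54.2482°: -0.000039° × 111320 × cos 54.2482° = -0.000039 × 111320 × 0.5843 ≈ -2.53662 m.
Combined displacement = (2.56036² + 2.53662²)^½ ≈ 3.60415 m.

4 m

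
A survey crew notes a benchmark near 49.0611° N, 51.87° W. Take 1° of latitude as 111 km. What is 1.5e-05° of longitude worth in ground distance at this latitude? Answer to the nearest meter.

One degree of longitude here spans 111000 × cos 49.0611° = 111000 × 0.6553 ≈ 72733.2 m; 1.5e-05° of that is 1.091 m.

1 meters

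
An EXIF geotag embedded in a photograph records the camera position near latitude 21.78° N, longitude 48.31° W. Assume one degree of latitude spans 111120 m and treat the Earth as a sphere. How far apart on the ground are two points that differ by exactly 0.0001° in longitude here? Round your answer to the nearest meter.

10 meters

At 21.78° a degree of longitude is 111120 × cos 21.78° ≈ 103188 m, so 0.0001° corresponds to 10.3188 m.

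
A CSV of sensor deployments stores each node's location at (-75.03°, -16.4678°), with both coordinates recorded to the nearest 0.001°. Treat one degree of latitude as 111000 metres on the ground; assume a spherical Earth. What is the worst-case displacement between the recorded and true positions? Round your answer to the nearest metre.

Rounding to 3 decimal places leaves each coordinate within ±0.0005° of the true value.
Latitude error → 0.0005 × 111000 = 55.5 m along the meridian.
Longitude error → 0.0005 × 111000 × cos 75.03° = 0.0005 × 111000 × 0.2583 ≈ 14.3364 m.
Combining orthogonally: (55.5² + 14.3364²)^½ ≈ 57.3217 m.

57 metres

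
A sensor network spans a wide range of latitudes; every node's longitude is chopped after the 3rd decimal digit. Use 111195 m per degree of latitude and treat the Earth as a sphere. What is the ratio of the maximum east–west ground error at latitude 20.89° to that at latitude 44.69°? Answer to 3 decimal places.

Truncating at 3 decimal places can drop up to a full unit in the last place, so the longitude may be off by as much as 0.001°.
Error at 20.89° = 0.001° × 111195 × cos 20.89° ≈ 111.2 × 0.9343 = 103.89 m.
Error at 44.69° = 0.001° × 111195 × cos 44.69° ≈ 111.2 × 0.7109 = 79.051 m.
The ratio reduces to cos 20.89° / cos 44.69° = 0.9343/0.7109 ≈ 1.3142.

1.314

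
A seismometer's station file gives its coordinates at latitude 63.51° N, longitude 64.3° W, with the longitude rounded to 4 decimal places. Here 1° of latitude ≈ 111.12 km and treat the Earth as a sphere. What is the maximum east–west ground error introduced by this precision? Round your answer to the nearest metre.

2 metres

Rounding to 4 decimal places leaves the longitude within ±5e-05° of the true value.
One degree of longitude at 63.51° is 111120 × cos 63.51° ≈ 111120 × 0.4460 = 49564.1 m.
East–west error: 5e-05° × 49564.1 m/° ≈ 2.47821 m.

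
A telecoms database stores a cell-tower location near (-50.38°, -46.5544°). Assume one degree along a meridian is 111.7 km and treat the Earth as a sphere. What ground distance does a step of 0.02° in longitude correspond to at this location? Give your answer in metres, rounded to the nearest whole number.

1425 metres

One degree of longitude here spans 111700 × cos 50.38° = 111700 × 0.6377 ≈ 71230.3 m; 0.02° of that is 1424.61 m.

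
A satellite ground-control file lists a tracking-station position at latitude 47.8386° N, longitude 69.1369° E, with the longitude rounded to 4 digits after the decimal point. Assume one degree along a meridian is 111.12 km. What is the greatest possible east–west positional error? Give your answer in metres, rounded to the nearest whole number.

4 metres

Rounding to 4 decimal places leaves the longitude within ±5e-05° of the true value.
At latitude 47.8386° a degree of longitude spans 111120 m × cos 47.8386° = 111120 × 0.6712 ≈ 74586.1 m.
East–west error: 5e-05° × 74586.1 m/° ≈ 3.72931 m.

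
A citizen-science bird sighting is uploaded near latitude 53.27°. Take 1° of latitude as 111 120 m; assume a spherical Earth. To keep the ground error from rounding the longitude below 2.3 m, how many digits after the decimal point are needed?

At 53.27° one degree of longitude covers 111120 × cos 53.27° ≈ 111120 × 0.5980 ≈ 66454.7 m.
N decimal places → at most half a unit in the last place, 0.5 × 10⁻ᴺ° = 66454.7/2 × 10⁻ᴺ m.
Setting 33227.4 × 10⁻ᴺ ≤ 2.3 gives 10ᴺ ≥ 1.445e+04, i.e. N ≥ 4.16.
At 4 places the error can reach 3.32 m, but 5 places keeps it to 0.332 m.

5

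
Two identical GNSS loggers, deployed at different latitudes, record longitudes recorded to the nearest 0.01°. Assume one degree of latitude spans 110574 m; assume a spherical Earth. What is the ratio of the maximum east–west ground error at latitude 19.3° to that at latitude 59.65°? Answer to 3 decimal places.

Rounding to 2 decimal places leaves the longitude within ±0.005° of the true value.
At 19.3°: 0.005° × 110574 × cos 19.3° = 0.005 × 110574 × 0.9438 ≈ 521.8 m.
Error at 59.65° = 0.005° × 110574 × cos 59.65° ≈ 552.87 × 0.5053 = 279.35 m.
Ratio: 521.8 / 279.35 = cos 19.3° / cos 59.65° ≈ 1.8679.

1.868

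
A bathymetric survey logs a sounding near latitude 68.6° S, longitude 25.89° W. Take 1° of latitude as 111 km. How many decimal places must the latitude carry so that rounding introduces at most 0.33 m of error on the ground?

6 decimal places

One degree of latitude covers 111000 m.
N decimal places → at most half a unit in the last place, 0.5 × 10⁻ᴺ° = 111000/2 × 10⁻ᴺ m.
Setting 55500 × 10⁻ᴺ ≤ 0.33 gives 10ᴺ ≥ 1.682e+05, i.e. N ≥ 5.23.
So 6 decimal places suffice (0.0555 m); 5 would allow up to 0.555 m.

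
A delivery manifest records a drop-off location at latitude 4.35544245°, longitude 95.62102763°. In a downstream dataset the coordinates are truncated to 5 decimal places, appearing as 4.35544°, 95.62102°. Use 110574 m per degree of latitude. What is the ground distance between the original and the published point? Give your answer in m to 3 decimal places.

0.884 m

The latitude changed by +0.00000245° and the longitude by +0.00000763°.
North–south shift: 0.00000245 × 110574 = 0.270906 m.
East–west at this latitude: 0.00000763° × 110574 × cos 4.35544° ≈ 0.00000763 × 110255 = 0.841243 m.
Hypotenuse of the two orthogonal shifts: √(0.270906² + 0.841243²) = 0.883787 m.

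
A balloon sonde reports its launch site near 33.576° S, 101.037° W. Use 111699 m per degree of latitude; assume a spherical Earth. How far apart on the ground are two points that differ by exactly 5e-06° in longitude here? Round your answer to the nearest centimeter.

47 centimeters

One degree of longitude here spans 111699 × cos 33.576° = 111699 × 0.8332 ≈ 93062.4 m; 5e-06° of that is 0.465312 m.
That is 0.465312 m = 46.531 cm.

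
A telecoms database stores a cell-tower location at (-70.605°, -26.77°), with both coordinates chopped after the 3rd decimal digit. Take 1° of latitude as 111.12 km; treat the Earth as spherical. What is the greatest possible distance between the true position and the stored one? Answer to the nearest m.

Truncating at 3 decimal places can drop up to a full unit in the last place, so each coordinate may be off by as much as 0.001°.
Latitude error → 0.001 × 111120 = 111.12 m along the meridian.
Longitude error → 0.001 × 111120 × cos 70.605° = 0.001 × 111120 × 0.3321 ≈ 36.9006 m.
Combining orthogonally: (111.12² + 36.9006²)^½ ≈ 117.087 m.

117 m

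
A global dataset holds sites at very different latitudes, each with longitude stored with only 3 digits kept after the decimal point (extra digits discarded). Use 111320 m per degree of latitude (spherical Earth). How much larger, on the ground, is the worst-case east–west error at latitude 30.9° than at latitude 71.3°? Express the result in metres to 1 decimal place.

59.8 metres

Truncating at 3 decimal places can drop up to a full unit in the last place, so the longitude may be off by as much as 0.001°.
At 30.9°: 0.001° × 111320 × cos 30.9° = 0.001 × 111320 × 0.8581 ≈ 95.52 m.
At 71.3°: 0.001° × 111320 × cos 71.3° = 0.001 × 111320 × 0.3206 ≈ 35.691 m.
So the lower-latitude error exceeds the higher by 95.52 − 35.691 = 59.829 m.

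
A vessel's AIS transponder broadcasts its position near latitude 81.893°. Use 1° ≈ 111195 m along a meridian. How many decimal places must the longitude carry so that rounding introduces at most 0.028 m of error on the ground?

6

At 81.893° one degree of longitude covers 111195 × cos 81.893° ≈ 111195 × 0.1410 ≈ 15681 m.
N decimal places → at most half a unit in the last place, 0.5 × 10⁻ᴺ° = 15681/2 × 10⁻ᴺ m.
Need 0.5 × 15681 × 10⁻ᴺ ≤ 0.028 → 10⁻ᴺ ≤ 3.571e-06, so N ≥ 5.45.
At 5 places the error can reach 0.0784 m, but 6 places keeps it to 0.00784 m.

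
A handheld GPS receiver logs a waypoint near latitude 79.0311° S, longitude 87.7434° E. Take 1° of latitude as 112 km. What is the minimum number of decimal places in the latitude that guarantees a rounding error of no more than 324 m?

One degree of latitude covers 112000 m.
N decimal places → at most half a unit in the last place, 0.5 × 10⁻ᴺ° = 112000/2 × 10⁻ᴺ m.
Setting 56000 × 10⁻ᴺ ≤ 324 gives 10ᴺ ≥ 172.8, i.e. N ≥ 2.24.
At 2 places the error can reach 560 m, but 3 places keeps it to 56 m.

3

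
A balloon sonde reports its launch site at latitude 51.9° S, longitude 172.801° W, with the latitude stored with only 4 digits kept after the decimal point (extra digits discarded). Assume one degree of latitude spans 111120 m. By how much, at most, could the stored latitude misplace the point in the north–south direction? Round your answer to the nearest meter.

Truncating at 4 decimal places can drop up to a full unit in the last place, so the latitude may be off by as much as 0.0001°.
North–south distance: 0.0001° × 111120 m/° = 11.112 m.

11 meters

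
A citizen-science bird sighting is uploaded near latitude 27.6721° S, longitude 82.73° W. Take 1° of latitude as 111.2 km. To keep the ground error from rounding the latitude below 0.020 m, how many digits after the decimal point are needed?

One degree of latitude covers 111200 m.
With N decimal places the half-ulp bound is 0.5·10⁻ᴺ°, or 0.5·10⁻ᴺ × 111200 m on the ground.
Setting 55600 × 10⁻ᴺ ≤ 0.020 gives 10ᴺ ≥ 2.78e+06, i.e. N ≥ 6.44.
At 6 places the error can reach 0.0556 m, but 7 places keeps it to 0.00556 m.

7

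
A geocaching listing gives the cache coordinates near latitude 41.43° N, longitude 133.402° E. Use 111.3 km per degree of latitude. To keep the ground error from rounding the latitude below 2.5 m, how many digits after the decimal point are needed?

5 decimal places

One degree of latitude covers 111300 m.
Rounding to N decimal places gives at most 0.5 × 10⁻ᴺ degrees of error, i.e. 0.5 × 10⁻ᴺ × 111300 m.
Setting 55650 × 10⁻ᴺ ≤ 2.5 gives 10ᴺ ≥ 2.226e+04, i.e. N ≥ 4.35.
So 5 decimal places suffice (0.556 m); 4 would allow up to 5.57 m.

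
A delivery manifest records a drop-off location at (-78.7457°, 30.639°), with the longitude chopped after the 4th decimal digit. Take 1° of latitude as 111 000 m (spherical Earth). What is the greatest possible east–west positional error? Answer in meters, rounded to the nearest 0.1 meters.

2.2 meters

Truncating at 4 decimal places can drop up to a full unit in the last place, so the longitude may be off by as much as 0.0001°.
One degree of longitude at 78.7457° is 111000 × cos 78.7457° ≈ 111000 × 0.1952 = 21663.2 m.
Maximum E–W displacement: 0.0001 × 21663.2 = 2.16632 m.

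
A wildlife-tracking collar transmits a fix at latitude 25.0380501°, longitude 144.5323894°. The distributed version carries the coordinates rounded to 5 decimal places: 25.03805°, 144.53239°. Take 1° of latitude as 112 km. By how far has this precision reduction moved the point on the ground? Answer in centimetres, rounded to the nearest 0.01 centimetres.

6.19 centimetres

The latitude changed by +0.0000001° and the longitude by -0.0000006°.
North–south shift: 0.0000001 × 112000 = 0.0112 m.
East–west at this latitude: -0.0000006° × 112000 × cos 25.038° ≈ -0.0000006 × 101475 = -0.060885 m.
Distance: √(0.0112² + 0.060885²) ≈ 0.0619066 m.
That is 0.0619066 m = 6.1907 cm.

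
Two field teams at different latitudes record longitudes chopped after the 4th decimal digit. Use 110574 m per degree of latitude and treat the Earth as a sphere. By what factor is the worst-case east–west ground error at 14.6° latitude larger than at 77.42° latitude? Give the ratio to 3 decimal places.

4.443

Truncating at 4 decimal places can drop up to a full unit in the last place, so the longitude may be off by as much as 0.0001°.
Error at 14.6° = 0.0001° × 110574 × cos 14.6° ≈ 11.057 × 0.9677 = 10.7 m.
At 77.42°: 0.0001° × 110574 × cos 77.42° = 0.0001 × 110574 × 0.2178 ≈ 2.4083 m.
Ratio: 10.7 / 2.4083 = cos 14.6° / cos 77.42° ≈ 4.4431.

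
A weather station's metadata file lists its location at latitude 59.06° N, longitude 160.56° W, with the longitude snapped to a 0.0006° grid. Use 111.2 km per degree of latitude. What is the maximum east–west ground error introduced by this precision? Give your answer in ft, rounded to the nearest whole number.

56 ft

With a 0.0006° grid the true value lies within half a step, ±0.0006°/2 = ±0.0003°, of the stored one.
One degree of longitude at 59.06° is 111200 × cos 59.06° ≈ 111200 × 0.5141 = 57172.4 m.
East–west error: 0.0003° × 57172.4 m/° ≈ 17.1517 m.
Converting: 17.1517 m × 3.2808 ft/m ≈ 56.272 ft.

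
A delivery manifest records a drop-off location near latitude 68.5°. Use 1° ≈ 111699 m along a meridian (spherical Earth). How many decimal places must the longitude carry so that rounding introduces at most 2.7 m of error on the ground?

At 68.5° one degree of longitude covers 111699 × cos 68.5° ≈ 111699 × 0.3665 ≈ 40937.8 m.
N decimal places → at most half a unit in the last place, 0.5 × 10⁻ᴺ° = 40937.8/2 × 10⁻ᴺ m.
Need 0.5 × 40937.8 × 10⁻ᴺ ≤ 2.7 → 10⁻ᴺ ≤ 1.319e-04, so N ≥ 3.88.
So 4 decimal places suffice (2.05 m); 3 would allow up to 20.5 m.

4 decimal places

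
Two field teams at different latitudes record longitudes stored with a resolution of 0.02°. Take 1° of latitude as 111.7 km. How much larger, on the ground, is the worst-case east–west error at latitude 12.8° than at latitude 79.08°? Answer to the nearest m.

878 m

With a 0.02° grid the true value lies within half a step, ±0.02°/2 = ±0.01°, of the stored one.
At 12.8°: 0.01° × 111700 × cos 12.8° = 0.01 × 111700 × 0.9751 ≈ 1089.2 m.
Error at 79.08° = 0.01° × 111700 × cos 79.08° ≈ 1117 × 0.1894 = 211.6 m.
So the lower-latitude error exceeds the higher by 1089.2 − 211.6 = 877.64 m.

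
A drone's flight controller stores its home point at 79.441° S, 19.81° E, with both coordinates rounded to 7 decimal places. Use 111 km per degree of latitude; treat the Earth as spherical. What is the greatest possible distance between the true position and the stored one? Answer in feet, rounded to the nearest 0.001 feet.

Rounding to 7 decimal places leaves each coordinate within ±5e-08° of the true value.
N–S: 5e-08° × 111000 m/° = 0.00555 m.
E–W at 79.441°: 5e-08° × 111000 × cos 79.441° = 5e-08 × 111000 × 0.1832 ≈ 0.00101703 m.
The two errors are perpendicular, so the maximum displacement is √(0.00555² + 0.00101703²) ≈ 0.00564241 m.
In feet: 0.00564241 m ÷ 0.3048 ≈ 0.018512 ft.

0.019 feet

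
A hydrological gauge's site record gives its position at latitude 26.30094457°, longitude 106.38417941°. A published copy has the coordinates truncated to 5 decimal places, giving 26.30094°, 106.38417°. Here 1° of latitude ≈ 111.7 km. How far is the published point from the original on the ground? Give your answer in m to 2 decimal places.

1.07 m

Δlat = 26.30094457 − 26.30094 = +0.00000457°; Δlon = 106.38417941 − 106.38417 = +0.00000941°.
N–S: 0.00000457° × 111700 m/° = 0.510469 m.
E–W at 26.3009°: 0.00000941° × 111700 × cos 26.3009° = 0.00000941 × 111700 × 0.8965 ≈ 0.942287 m.
Combined displacement = (0.510469² + 0.942287²)^½ ≈ 1.07167 m.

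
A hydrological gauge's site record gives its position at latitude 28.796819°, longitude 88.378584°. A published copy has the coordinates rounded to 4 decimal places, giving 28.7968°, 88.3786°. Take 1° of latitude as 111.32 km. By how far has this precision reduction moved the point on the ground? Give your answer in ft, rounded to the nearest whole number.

The latitude changed by +0.000019° and the longitude by -0.000016°.
N–S: 0.000019° × 111320 m/° = 2.11508 m.
E–W at 28.7968°: -0.000016° × 111320 × cos 28.7968° = -0.000016 × 111320 × 0.8763 ≈ -1.56086 m.
Hypotenuse of the two orthogonal shifts: √(2.11508² + 1.56086²) = 2.62866 m.
In feet: 2.62866 m ÷ 0.3048 ≈ 8.6242 ft.

9 ft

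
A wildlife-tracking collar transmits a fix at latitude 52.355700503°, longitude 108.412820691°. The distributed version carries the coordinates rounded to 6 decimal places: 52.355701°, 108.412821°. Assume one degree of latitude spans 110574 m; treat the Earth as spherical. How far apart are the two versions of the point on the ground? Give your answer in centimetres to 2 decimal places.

5.88 centimetres

The latitude changed by -0.000000497° and the longitude by -0.000000309°.
North–south shift: -0.000000497 × 110574 = -0.0549553 m.
East–west at this latitude: -0.000000309° × 110574 × cos 52.3557° ≈ -0.000000309 × 67533.9 = -0.020868 m.
Hypotenuse of the two orthogonal shifts: √(0.0549553² + 0.020868²) = 0.058784 m.
That is 0.058784 m = 5.8784 cm.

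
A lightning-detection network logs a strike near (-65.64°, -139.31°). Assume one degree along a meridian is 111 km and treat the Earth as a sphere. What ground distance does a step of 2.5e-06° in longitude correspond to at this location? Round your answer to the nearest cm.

11 cm

2.5e-06° of longitude at 65.64° is 2.5e-06 × 111000 × cos 65.64° ≈ 2.5e-06 × 45784 = 0.11446 m.
That is 0.11446 m = 11.446 cm.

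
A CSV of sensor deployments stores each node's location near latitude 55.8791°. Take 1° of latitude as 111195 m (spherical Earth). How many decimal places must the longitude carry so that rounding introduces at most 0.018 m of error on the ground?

At 55.8791° one degree of longitude covers 111195 × cos 55.8791° ≈ 111195 × 0.5609 ≈ 62373.8 m.
Rounding to N decimal places gives at most 0.5 × 10⁻ᴺ degrees of error, i.e. 0.5 × 10⁻ᴺ × 62373.8 m.
Need 0.5 × 62373.8 × 10⁻ᴺ ≤ 0.018 → 10⁻ᴺ ≤ 5.772e-07, so N ≥ 6.24.
So 7 decimal places suffice (0.00312 m); 6 would allow up to 0.0312 m.

7 decimal places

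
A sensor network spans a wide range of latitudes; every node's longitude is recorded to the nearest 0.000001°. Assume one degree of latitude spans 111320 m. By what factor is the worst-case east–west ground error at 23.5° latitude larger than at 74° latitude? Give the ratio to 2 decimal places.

3.33

Rounding to 6 decimal places leaves the longitude within ±5e-07° of the true value.
At 23.5°: 5e-07° × 111320 × cos 23.5° = 5e-07 × 111320 × 0.9171 ≈ 0.051044 m.
Error at 74° = 5e-07° × 111320 × cos 74° ≈ 0.05566 × 0.2756 = 0.015342 m.
Ratio: 0.051044 / 0.015342 = cos 23.5° / cos 74° ≈ 3.3271.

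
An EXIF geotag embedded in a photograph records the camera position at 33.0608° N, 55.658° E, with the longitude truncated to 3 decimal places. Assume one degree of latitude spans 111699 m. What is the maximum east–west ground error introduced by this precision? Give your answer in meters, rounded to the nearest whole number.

94 meters

Truncating at 3 decimal places can drop up to a full unit in the last place, so the longitude may be off by as much as 0.001°.
One degree of longitude at 33.0608° is 111699 × cos 33.0608° ≈ 111699 × 0.8381 = 93614.1 m.
East–west error: 0.001° × 93614.1 m/° ≈ 93.6141 m.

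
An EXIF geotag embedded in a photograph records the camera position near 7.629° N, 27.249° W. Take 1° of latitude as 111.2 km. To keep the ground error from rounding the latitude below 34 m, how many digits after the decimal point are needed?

4 decimal places

One degree of latitude covers 111200 m.
N decimal places → at most half a unit in the last place, 0.5 × 10⁻ᴺ° = 111200/2 × 10⁻ᴺ m.
Need 0.5 × 111200 × 10⁻ᴺ ≤ 34 → 10⁻ᴺ ≤ 6.115e-04, so N ≥ 3.21.
N = 3 would give 55.6 m (too coarse); N = 4 gives 5.56 m ≤ 34 m.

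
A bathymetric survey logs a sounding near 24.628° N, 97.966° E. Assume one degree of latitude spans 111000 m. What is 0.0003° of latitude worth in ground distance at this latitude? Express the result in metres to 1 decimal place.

33.3 metres

0.0003° × 111000 m/° = 33.3 m.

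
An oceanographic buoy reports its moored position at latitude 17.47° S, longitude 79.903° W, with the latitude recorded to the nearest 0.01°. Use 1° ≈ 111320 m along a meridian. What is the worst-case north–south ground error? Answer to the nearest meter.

Rounding to 2 decimal places leaves the latitude within ±0.005° of the true value.
North–south distance: 0.005° × 111320 m/° = 556.6 m.

557 meters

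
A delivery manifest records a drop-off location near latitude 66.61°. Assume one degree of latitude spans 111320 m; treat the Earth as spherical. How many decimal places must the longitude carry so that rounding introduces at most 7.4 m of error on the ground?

4 decimal places

At 66.61° one degree of longitude covers 111320 × cos 66.61° ≈ 111320 × 0.3970 ≈ 44192.7 m.
Rounding to N decimal places gives at most 0.5 × 10⁻ᴺ degrees of error, i.e. 0.5 × 10⁻ᴺ × 44192.7 m.
Setting 22096.3 × 10⁻ᴺ ≤ 7.4 gives 10ᴺ ≥ 2986, i.e. N ≥ 3.48.
N = 3 would give 22.1 m (too coarse); N = 4 gives 2.21 m ≤ 7.4 m.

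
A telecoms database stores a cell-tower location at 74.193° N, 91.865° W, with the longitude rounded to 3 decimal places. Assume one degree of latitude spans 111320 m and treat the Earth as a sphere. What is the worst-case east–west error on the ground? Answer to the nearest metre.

15 metres

Rounding to 3 decimal places leaves the longitude within ±0.0005° of the true value.
At latitude 74.193° a degree of longitude spans 111320 m × cos 74.193° = 111320 × 0.2724 ≈ 30323.3 m.
Maximum E–W displacement: 0.0005 × 30323.3 = 15.1617 m.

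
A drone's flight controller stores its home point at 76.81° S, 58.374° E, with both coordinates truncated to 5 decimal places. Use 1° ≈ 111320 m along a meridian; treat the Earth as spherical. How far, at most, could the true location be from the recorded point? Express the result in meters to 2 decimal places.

1.14 meters

Truncating at 5 decimal places can drop up to a full unit in the last place, so each coordinate may be off by as much as 1e-05°.
Latitude error → 1e-05 × 111320 = 1.1132 m along the meridian.
East–west component at 76.81°: 1e-05° × 111320 × cos 76.81° ≈ 1e-05 × 25401.1 ≈ 0.254011 m.
Combining orthogonally: (1.1132² + 0.254011²)^½ ≈ 1.14181 m.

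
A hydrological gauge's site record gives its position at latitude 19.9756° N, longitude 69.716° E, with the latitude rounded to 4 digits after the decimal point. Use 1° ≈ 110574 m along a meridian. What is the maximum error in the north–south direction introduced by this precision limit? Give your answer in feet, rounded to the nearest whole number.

18 feet

Rounding to 4 decimal places leaves the latitude within ±5e-05° of the true value.
North–south distance: 5e-05° × 110574 m/° = 5.5287 m.
Converting: 5.5287 m × 3.2808 ft/m ≈ 18.139 ft.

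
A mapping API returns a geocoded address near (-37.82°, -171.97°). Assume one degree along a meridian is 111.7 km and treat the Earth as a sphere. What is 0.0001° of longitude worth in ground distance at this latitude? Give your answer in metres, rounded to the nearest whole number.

9 metres

One degree of longitude here spans 111700 × cos 37.82° = 111700 × 0.7899 ≈ 88236.4 m; 0.0001° of that is 8.82364 m.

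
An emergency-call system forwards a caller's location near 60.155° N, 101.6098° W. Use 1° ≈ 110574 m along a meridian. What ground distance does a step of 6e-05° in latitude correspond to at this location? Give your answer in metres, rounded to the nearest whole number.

6e-05° × 110574 m/° = 6.63444 m.

7 metres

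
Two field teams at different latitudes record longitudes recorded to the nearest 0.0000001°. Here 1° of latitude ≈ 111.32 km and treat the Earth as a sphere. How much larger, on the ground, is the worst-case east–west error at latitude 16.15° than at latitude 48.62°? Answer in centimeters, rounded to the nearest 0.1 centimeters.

0.2 centimeters

Rounding to 7 decimal places leaves the longitude within ±5e-08° of the true value.
At 16.15°: 5e-08° × 111320 × cos 16.15° = 5e-08 × 111320 × 0.9605 ≈ 0.0053463 m.
At 48.62°: 5e-08° × 111320 × cos 48.62° = 5e-08 × 111320 × 0.6610 ≈ 0.0036794 m.
So the lower-latitude error exceeds the higher by 0.0053463 − 0.0036794 = 0.0016669 m.
That is 0.00166694 m = 0.16669 cm.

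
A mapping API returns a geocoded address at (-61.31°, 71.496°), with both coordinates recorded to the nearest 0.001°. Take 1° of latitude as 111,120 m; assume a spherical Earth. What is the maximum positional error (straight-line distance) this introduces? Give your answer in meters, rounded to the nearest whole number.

62 meters

Rounding to 3 decimal places leaves each coordinate within ±0.0005° of the true value.
N–S: 0.0005° × 111120 m/° = 55.56 m.
East–west component at 61.31°: 0.0005° × 111120 × cos 61.31° ≈ 0.0005 × 53345.4 ≈ 26.6727 m.
Combining orthogonally: (55.56² + 26.6727²)^½ ≈ 61.6307 m.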